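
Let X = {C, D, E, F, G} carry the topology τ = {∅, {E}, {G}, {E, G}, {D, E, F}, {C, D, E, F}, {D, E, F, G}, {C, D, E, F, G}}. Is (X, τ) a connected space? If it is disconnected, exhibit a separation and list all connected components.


(X, τ) is disconnected; components = [{G}, {C, D, E, F}].

Find clopen sets (U ∈ τ with X ∖ U ∈ τ):
  U = ∅, X ∖ U = {C, D, E, F, G} — both open, so U is clopen.
  U = {G}, X ∖ U = {C, D, E, F} — both open, so U is clopen.
  U = {C, D, E, F}, X ∖ U = {G} — both open, so U is clopen.
  U = {C, D, E, F, G}, X ∖ U = ∅ — both open, so U is clopen.
Nontrivial clopen(s) exist: e.g. {C, D, E, F}. So (X, τ) is disconnected.
Compute connected components by grouping points that agree on all clopens:
  component: {G}
  component: {C, D, E, F}


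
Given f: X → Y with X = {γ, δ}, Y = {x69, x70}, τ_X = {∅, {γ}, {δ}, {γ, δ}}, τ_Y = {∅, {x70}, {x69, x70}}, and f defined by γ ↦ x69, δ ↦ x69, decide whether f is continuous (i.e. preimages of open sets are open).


f IS continuous.

Compute f^{-1}(U) for each U ∈ τ_Y:
  U = ∅: f^{-1}(U) = ∅ ∈ τ_X ✓.
  U = {x70}: f^{-1}(U) = ∅ ∈ τ_X ✓.
  U = {x69, x70}: f^{-1}(U) = {γ, δ} ∈ τ_X ✓.
Every preimage lies in τ_X, so f IS continuous.


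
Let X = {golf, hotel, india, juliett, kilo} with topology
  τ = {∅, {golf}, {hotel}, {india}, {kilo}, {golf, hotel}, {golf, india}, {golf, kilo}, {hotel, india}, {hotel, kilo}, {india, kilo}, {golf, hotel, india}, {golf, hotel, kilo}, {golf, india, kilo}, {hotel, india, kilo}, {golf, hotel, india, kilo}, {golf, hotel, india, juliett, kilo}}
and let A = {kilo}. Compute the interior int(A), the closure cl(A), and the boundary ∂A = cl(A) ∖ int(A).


int(A) = {kilo}, cl(A) = {juliett, kilo}, ∂A = {juliett}.

Closed sets in (X, τ) are complements of opens:
  closed(X, τ) = {∅, {juliett}, {golf, juliett}, {hotel, juliett}, {india, juliett}, {juliett, kilo}, {golf, hotel, juliett}, {golf, india, juliett}, {golf, juliett, kilo}, {hotel, india, juliett}, {hotel, juliett, kilo}, {india, juliett, kilo}, {golf, hotel, india, juliett}, {golf, hotel, juliett, kilo}, {golf, india, juliett, kilo}, {hotel, india, juliett, kilo}, {golf, hotel, india, juliett, kilo}}.
int(A) = ⋃ {U ∈ τ : U ⊆ A}. Opens contained in A: ∅, {kilo}.
Taking the union of these: int(A) = {kilo}.
cl(A) = ⋂ {C closed : A ⊆ C}. Closed sets containing A: {juliett, kilo}, {golf, juliett, kilo}, {hotel, juliett, kilo}, {india, juliett, kilo}, {golf, hotel, juliett, kilo}, {golf, india, juliett, kilo}, {hotel, india, juliett, kilo}, {golf, hotel, india, juliett, kilo}.
Intersecting these: cl(A) = {juliett, kilo}.
∂A = cl(A) ∖ int(A) = {juliett, kilo} ∖ {kilo} = {juliett}.


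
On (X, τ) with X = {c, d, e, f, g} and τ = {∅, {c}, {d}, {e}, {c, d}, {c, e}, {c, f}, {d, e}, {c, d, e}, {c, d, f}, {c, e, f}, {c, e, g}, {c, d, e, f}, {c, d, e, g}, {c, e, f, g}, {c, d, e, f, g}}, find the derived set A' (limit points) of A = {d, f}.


A' = ∅

For each x ∈ X, list the open sets U ∈ τ with x ∈ U, then check whether U ∩ (A ∖ {x}) ≠ ∅ for every such U.
  x = c: open {c} ∋ x has {c} ∩ (A ∖ {c}) = ∅, so x is NOT a limit point.
  x = d: open {d} ∋ x has {d} ∩ (A ∖ {d}) = ∅, so x is NOT a limit point.
  x = e: open {e} ∋ x has {e} ∩ (A ∖ {e}) = ∅, so x is NOT a limit point.
  x = f: open {c, f} ∋ x has {c, f} ∩ (A ∖ {f}) = ∅, so x is NOT a limit point.
  x = g: open {c, e, g} ∋ x has {c, e, g} ∩ (A ∖ {g}) = ∅, so x is NOT a limit point.
Collecting: A' = ∅.


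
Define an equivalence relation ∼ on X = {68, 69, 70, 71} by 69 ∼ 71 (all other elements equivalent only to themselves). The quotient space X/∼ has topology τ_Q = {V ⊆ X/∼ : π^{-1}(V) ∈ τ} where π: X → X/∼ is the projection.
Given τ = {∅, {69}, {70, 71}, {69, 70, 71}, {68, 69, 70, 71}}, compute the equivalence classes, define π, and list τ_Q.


X/∼ = {[68], [69=71], [70]}; |τ_Q| = 3.

Equivalence classes: [68], [69=71], [70].
Quotient map π: X → X/∼ sends 68 ↦ [68], 69 ↦ [69=71], 70 ↦ [70], 71 ↦ [69=71].
For each subset V ⊆ X/∼, compute π^{-1}(V) ⊆ X and check whether π^{-1}(V) ∈ τ. V is open in τ_Q iff π^{-1}(V) ∈ τ.
  V = {}: π^{-1}(V) = ∅ ∈ τ ✓.
  V = {[68]}: π^{-1}(V) = {68} ∉ τ ✗.
  V = {[69=71]}: π^{-1}(V) = {69, 71} ∉ τ ✗.
  V = {[68], [69=71]}: π^{-1}(V) = {68, 69, 71} ∉ τ ✗.
  V = {[70]}: π^{-1}(V) = {70} ∉ τ ✗.
  V = {[68], [70]}: π^{-1}(V) = {68, 70} ∉ τ ✗.
  V = {[69=71], [70]}: π^{-1}(V) = {69, 70, 71} ∈ τ ✓.
  V = {[68], [69=71], [70]}: π^{-1}(V) = {68, 69, 70, 71} ∈ τ ✓.
Open sets in the quotient: τ_Q = {{}, {[69=71], [70]}, {[68], [69=71], [70]}} (3 elements).


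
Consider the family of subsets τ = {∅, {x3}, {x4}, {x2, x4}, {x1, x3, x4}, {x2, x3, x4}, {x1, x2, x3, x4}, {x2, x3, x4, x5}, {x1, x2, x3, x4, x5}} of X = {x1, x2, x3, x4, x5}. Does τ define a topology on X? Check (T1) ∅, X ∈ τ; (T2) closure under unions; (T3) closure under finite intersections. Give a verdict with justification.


τ is NOT a topology on X.

Axiom (T1): ∅ ∈ τ? Yes; X ∈ τ? Yes.
Axiom (T2/T3): check pairwise unions and intersections of members of τ.
Counterexample for (T2): {x3} ∪ {x4} = {x3, x4} ∉ τ. Therefore τ is NOT a topology.


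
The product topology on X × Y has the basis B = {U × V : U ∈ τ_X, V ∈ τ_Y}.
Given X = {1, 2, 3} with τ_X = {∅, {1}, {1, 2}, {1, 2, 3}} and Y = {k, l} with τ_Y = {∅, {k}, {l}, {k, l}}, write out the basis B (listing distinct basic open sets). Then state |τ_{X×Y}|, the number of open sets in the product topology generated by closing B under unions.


Basis B = {∅ × ∅, {1} × {k}, {1} × {l}, {1} × {k, l}, {1, 2} × {k}, {1, 2} × {l}, {1, 2, 3} × {k}, {1, 2, 3} × {l}, {1, 2} × {k, l}, {1, 2, 3} × {k, l}}; |τ_{X×Y}| = 16.

Enumerate products U × V with U ∈ τ_X, V ∈ τ_Y (deduplicated):
  ∅ × ∅ = {} (∅)
  {1} × {k} = {(1,k)}
  {1} × {l} = {(1,l)}
  {1} × {k, l} = {(1,k), (1,l)}
  {1, 2} × {k} = {(1,k), (2,k)}
  {1, 2} × {l} = {(1,l), (2,l)}
  {1, 2, 3} × {k} = {(1,k), (2,k), (3,k)}
  {1, 2, 3} × {l} = {(1,l), (2,l), (3,l)}
  {1, 2} × {k, l} = {(1,k), (1,l), (2,k), (2,l)}
  {1, 2, 3} × {k, l} = {(1,k), (1,l), (2,k), (2,l), (3,k), (3,l)}
These 10 distinct sets form the basis B.
Close under arbitrary unions to get τ_{X×Y}; counting gives |τ_{X×Y}| = 16.


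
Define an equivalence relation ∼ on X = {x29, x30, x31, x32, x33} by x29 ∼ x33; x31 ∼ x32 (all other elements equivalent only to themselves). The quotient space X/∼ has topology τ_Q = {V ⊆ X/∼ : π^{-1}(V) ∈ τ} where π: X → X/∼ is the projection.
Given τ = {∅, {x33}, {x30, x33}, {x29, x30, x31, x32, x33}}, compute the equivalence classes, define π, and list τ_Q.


X/∼ = {[x29=x33], [x30], [x31=x32]}; |τ_Q| = 2.

Equivalence classes: [x29=x33], [x30], [x31=x32].
Quotient map π: X → X/∼ sends x29 ↦ [x29=x33], x30 ↦ [x30], x31 ↦ [x31=x32], x32 ↦ [x31=x32], x33 ↦ [x29=x33].
For each subset V ⊆ X/∼, compute π^{-1}(V) ⊆ X and check whether π^{-1}(V) ∈ τ. V is open in τ_Q iff π^{-1}(V) ∈ τ.
  V = {}: π^{-1}(V) = ∅ ∈ τ ✓.
  V = {[x29=x33]}: π^{-1}(V) = {x29, x33} ∉ τ ✗.
  V = {[x30]}: π^{-1}(V) = {x30} ∉ τ ✗.
  V = {[x29=x33], [x30]}: π^{-1}(V) = {x29, x30, x33} ∉ τ ✗.
  V = {[x31=x32]}: π^{-1}(V) = {x31, x32} ∉ τ ✗.
  V = {[x29=x33], [x31=x32]}: π^{-1}(V) = {x29, x31, x32, x33} ∉ τ ✗.
  V = {[x30], [x31=x32]}: π^{-1}(V) = {x30, x31, x32} ∉ τ ✗.
  V = {[x29=x33], [x30], [x31=x32]}: π^{-1}(V) = {x29, x30, x31, x32, x33} ∈ τ ✓.
Open sets in the quotient: τ_Q = {{}, {[x29=x33], [x30], [x31=x32]}} (2 elements).


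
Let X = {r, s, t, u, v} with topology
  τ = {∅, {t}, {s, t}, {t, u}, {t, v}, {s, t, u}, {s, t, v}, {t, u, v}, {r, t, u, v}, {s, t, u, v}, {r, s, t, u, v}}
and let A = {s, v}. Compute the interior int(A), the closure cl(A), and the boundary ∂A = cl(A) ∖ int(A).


int(A) = ∅, cl(A) = {r, s, v}, ∂A = {r, s, v}.

Closed sets in (X, τ) are complements of opens:
  closed(X, τ) = {∅, {r}, {s}, {r, s}, {r, u}, {r, v}, {r, s, u}, {r, s, v}, {r, u, v}, {r, s, u, v}, {r, s, t, u, v}}.
int(A) = ⋃ {U ∈ τ : U ⊆ A}. Opens contained in A: ∅.
Taking the union of these: int(A) = ∅.
cl(A) = ⋂ {C closed : A ⊆ C}. Closed sets containing A: {r, s, v}, {r, s, u, v}, {r, s, t, u, v}.
Intersecting these: cl(A) = {r, s, v}.
∂A = cl(A) ∖ int(A) = {r, s, v} ∖ ∅ = {r, s, v}.


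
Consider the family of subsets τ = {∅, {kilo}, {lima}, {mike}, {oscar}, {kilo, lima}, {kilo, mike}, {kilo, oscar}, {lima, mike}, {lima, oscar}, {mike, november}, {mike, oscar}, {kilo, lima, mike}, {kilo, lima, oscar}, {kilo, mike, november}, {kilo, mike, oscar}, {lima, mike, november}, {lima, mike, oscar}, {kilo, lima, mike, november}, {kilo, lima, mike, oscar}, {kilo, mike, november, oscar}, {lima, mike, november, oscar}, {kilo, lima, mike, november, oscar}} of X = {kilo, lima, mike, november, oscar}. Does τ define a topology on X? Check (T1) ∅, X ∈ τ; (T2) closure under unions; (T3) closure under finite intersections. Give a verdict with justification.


τ is NOT a topology on X.

Axiom (T1): ∅ ∈ τ? Yes; X ∈ τ? Yes.
Axiom (T2/T3): check pairwise unions and intersections of members of τ.
Counterexample for (T2): {oscar} ∪ {mike, november} = {mike, november, oscar} ∉ τ. Therefore τ is NOT a topology.


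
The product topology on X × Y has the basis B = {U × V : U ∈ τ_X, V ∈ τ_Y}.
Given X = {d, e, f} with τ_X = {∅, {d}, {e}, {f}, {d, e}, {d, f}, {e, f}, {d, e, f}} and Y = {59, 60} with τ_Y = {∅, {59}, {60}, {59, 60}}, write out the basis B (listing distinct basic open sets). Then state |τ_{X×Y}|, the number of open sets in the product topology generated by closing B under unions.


Basis B = {∅ × ∅, {d} × {59}, {d} × {60}, {e} × {59}, {e} × {60}, {f} × {59}, {f} × {60}, {d} × {59, 60}, {d, e} × {59}, {d, f} × {59}, {d, e} × {60}, {d, f} × {60}, {e} × {59, 60}, {e, f} × {59}, {e, f} × {60}, {f} × {59, 60}, {d, e, f} × {59}, {d, e, f} × {60}, {d, e} × {59, 60}, {d, f} × {59, 60}, {e, f} × {59, 60}, {d, e, f} × {59, 60}}; |τ_{X×Y}| = 64.

Enumerate products U × V with U ∈ τ_X, V ∈ τ_Y (deduplicated):
  ∅ × ∅ = {} (∅)
  {d} × {59} = {(d,59)}
  {d} × {60} = {(d,60)}
  {e} × {59} = {(e,59)}
  {e} × {60} = {(e,60)}
  {f} × {59} = {(f,59)}
  {f} × {60} = {(f,60)}
  {d} × {59, 60} = {(d,59), (d,60)}
  {d, e} × {59} = {(d,59), (e,59)}
  {d, f} × {59} = {(d,59), (f,59)}
  {d, e} × {60} = {(d,60), (e,60)}
  {d, f} × {60} = {(d,60), (f,60)}
  {e} × {59, 60} = {(e,59), (e,60)}
  {e, f} × {59} = {(e,59), (f,59)}
  {e, f} × {60} = {(e,60), (f,60)}
  {f} × {59, 60} = {(f,59), (f,60)}
  {d, e, f} × {59} = {(d,59), (e,59), (f,59)}
  {d, e, f} × {60} = {(d,60), (e,60), (f,60)}
  {d, e} × {59, 60} = {(d,59), (d,60), (e,59), (e,60)}
  {d, f} × {59, 60} = {(d,59), (d,60), (f,59), (f,60)}
  {e, f} × {59, 60} = {(e,59), (e,60), (f,59), (f,60)}
  {d, e, f} × {59, 60} = {(d,59), (d,60), (e,59), (e,60), (f,59), (f,60)}
These 22 distinct sets form the basis B.
Close under arbitrary unions to get τ_{X×Y}; counting gives |τ_{X×Y}| = 64.


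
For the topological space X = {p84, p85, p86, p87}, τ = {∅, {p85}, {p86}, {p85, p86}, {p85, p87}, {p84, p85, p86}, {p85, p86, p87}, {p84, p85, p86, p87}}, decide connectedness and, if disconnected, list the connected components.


(X, τ) is connected.

Find clopen sets (U ∈ τ with X ∖ U ∈ τ):
  U = ∅, X ∖ U = {p84, p85, p86, p87} — both open, so U is clopen.
  U = {p84, p85, p86, p87}, X ∖ U = ∅ — both open, so U is clopen.
Only trivial clopens (∅ and X) exist, so (X, τ) is connected.
Compute connected components by grouping points that agree on all clopens:
  component: {p84, p85, p86, p87}


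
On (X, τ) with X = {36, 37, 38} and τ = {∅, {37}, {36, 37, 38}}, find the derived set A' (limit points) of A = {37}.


A' = {36, 38}

For each x ∈ X, list the open sets U ∈ τ with x ∈ U, then check whether U ∩ (A ∖ {x}) ≠ ∅ for every such U.
  x = 36: opens ∋ x are {36, 37, 38}; each meets A ∖ {36}, so x IS a limit point.
  x = 37: open {37} ∋ x has {37} ∩ (A ∖ {37}) = ∅, so x is NOT a limit point.
  x = 38: opens ∋ x are {36, 37, 38}; each meets A ∖ {38}, so x IS a limit point.
Collecting: A' = {36, 38}.


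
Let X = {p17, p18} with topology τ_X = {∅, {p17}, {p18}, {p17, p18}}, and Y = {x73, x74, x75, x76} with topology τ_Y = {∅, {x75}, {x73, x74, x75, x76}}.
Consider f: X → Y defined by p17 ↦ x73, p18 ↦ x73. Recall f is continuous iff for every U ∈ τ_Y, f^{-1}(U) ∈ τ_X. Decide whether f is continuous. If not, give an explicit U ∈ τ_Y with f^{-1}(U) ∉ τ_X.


f IS continuous.

Compute f^{-1}(U) for each U ∈ τ_Y:
  U = ∅: f^{-1}(U) = ∅ ∈ τ_X ✓.
  U = {x75}: f^{-1}(U) = ∅ ∈ τ_X ✓.
  U = {x73, x74, x75, x76}: f^{-1}(U) = {p17, p18} ∈ τ_X ✓.
Every preimage lies in τ_X, so f IS continuous.


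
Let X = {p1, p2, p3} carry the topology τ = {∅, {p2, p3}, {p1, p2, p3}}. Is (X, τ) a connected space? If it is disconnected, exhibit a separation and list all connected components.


(X, τ) is connected.

Find clopen sets (U ∈ τ with X ∖ U ∈ τ):
  U = ∅, X ∖ U = {p1, p2, p3} — both open, so U is clopen.
  U = {p1, p2, p3}, X ∖ U = ∅ — both open, so U is clopen.
Only trivial clopens (∅ and X) exist, so (X, τ) is connected.
Compute connected components by grouping points that agree on all clopens:
  component: {p1, p2, p3}


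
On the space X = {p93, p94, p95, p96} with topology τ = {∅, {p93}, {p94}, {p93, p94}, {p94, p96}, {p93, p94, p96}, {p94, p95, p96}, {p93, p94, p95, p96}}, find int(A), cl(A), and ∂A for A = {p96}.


int(A) = ∅, cl(A) = {p95, p96}, ∂A = {p95, p96}.

Closed sets in (X, τ) are complements of opens:
  closed(X, τ) = {∅, {p93}, {p95}, {p93, p95}, {p95, p96}, {p93, p95, p96}, {p94, p95, p96}, {p93, p94, p95, p96}}.
int(A) = ⋃ {U ∈ τ : U ⊆ A}. Opens contained in A: ∅.
Taking the union of these: int(A) = ∅.
cl(A) = ⋂ {C closed : A ⊆ C}. Closed sets containing A: {p95, p96}, {p93, p95, p96}, {p94, p95, p96}, {p93, p94, p95, p96}.
Intersecting these: cl(A) = {p95, p96}.
∂A = cl(A) ∖ int(A) = {p95, p96} ∖ ∅ = {p95, p96}.


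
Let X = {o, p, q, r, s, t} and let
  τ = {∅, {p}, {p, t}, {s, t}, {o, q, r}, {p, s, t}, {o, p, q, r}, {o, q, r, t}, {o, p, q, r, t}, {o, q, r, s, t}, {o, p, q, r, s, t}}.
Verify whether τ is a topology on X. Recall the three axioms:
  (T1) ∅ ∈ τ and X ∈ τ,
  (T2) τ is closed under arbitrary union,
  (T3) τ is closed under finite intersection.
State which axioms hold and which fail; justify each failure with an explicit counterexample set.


τ is NOT a topology on X.

Axiom (T1): ∅ ∈ τ? Yes; X ∈ τ? Yes.
Axiom (T2/T3): check pairwise unions and intersections of members of τ.
Counterexample for (T3): {p, t} ∩ {s, t} = {t} ∉ τ. Therefore τ is NOT a topology.


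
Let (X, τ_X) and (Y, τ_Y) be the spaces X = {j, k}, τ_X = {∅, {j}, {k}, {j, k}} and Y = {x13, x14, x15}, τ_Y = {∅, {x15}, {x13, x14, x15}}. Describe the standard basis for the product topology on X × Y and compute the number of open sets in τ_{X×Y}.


Basis B = {∅ × ∅, {j} × {x15}, {k} × {x15}, {j, k} × {x15}, {j} × {x13, x14, x15}, {k} × {x13, x14, x15}, {j, k} × {x13, x14, x15}}; |τ_{X×Y}| = 9.

Enumerate products U × V with U ∈ τ_X, V ∈ τ_Y (deduplicated):
  ∅ × ∅ = {} (∅)
  {j} × {x15} = {(j,x15)}
  {k} × {x15} = {(k,x15)}
  {j, k} × {x15} = {(j,x15), (k,x15)}
  {j} × {x13, x14, x15} = {(j,x13), (j,x14), (j,x15)}
  {k} × {x13, x14, x15} = {(k,x13), (k,x14), (k,x15)}
  {j, k} × {x13, x14, x15} = {(j,x13), (j,x14), (j,x15), (k,x13), (k,x14), (k,x15)}
These 7 distinct sets form the basis B.
Close under arbitrary unions to get τ_{X×Y}; counting gives |τ_{X×Y}| = 9.


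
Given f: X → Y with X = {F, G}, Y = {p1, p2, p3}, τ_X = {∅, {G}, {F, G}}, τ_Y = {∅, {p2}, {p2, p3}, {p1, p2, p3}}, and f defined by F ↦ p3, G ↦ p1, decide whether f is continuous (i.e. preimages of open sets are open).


f is NOT continuous.

Compute f^{-1}(U) for each U ∈ τ_Y:
  U = ∅: f^{-1}(U) = ∅ ∈ τ_X ✓.
  U = {p2}: f^{-1}(U) = ∅ ∈ τ_X ✓.
  U = {p2, p3}: f^{-1}(U) = {F} ∉ τ_X ✗.
  U = {p1, p2, p3}: f^{-1}(U) = {F, G} ∈ τ_X ✓.
Found U = {p2, p3} with f^{-1}(U) = {F} not in τ_X. Therefore f is NOT continuous.


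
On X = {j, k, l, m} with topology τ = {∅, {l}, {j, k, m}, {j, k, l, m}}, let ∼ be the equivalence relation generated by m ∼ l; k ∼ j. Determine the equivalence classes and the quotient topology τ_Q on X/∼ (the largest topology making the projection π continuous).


X/∼ = {[j=k], [l=m]}; |τ_Q| = 2.

Equivalence classes: [j=k], [l=m].
Quotient map π: X → X/∼ sends j ↦ [j=k], k ↦ [j=k], l ↦ [l=m], m ↦ [l=m].
For each subset V ⊆ X/∼, compute π^{-1}(V) ⊆ X and check whether π^{-1}(V) ∈ τ. V is open in τ_Q iff π^{-1}(V) ∈ τ.
  V = {}: π^{-1}(V) = ∅ ∈ τ ✓.
  V = {[j=k]}: π^{-1}(V) = {j, k} ∉ τ ✗.
  V = {[l=m]}: π^{-1}(V) = {l, m} ∉ τ ✗.
  V = {[j=k], [l=m]}: π^{-1}(V) = {j, k, l, m} ∈ τ ✓.
Open sets in the quotient: τ_Q = {{}, {[j=k], [l=m]}} (2 elements).


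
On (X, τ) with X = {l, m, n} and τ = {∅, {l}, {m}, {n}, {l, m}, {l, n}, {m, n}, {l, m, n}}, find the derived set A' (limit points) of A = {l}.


A' = ∅

For each x ∈ X, list the open sets U ∈ τ with x ∈ U, then check whether U ∩ (A ∖ {x}) ≠ ∅ for every such U.
  x = l: open {l} ∋ x has {l} ∩ (A ∖ {l}) = ∅, so x is NOT a limit point.
  x = m: open {m} ∋ x has {m} ∩ (A ∖ {m}) = ∅, so x is NOT a limit point.
  x = n: open {n} ∋ x has {n} ∩ (A ∖ {n}) = ∅, so x is NOT a limit point.
Collecting: A' = ∅.


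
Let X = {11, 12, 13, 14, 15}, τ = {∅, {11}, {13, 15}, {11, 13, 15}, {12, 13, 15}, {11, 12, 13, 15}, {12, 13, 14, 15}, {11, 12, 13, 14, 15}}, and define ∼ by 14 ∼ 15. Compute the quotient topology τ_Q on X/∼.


X/∼ = {[11], [12], [13], [14=15]}; |τ_Q| = 4.

Equivalence classes: [11], [12], [13], [14=15].
Quotient map π: X → X/∼ sends 11 ↦ [11], 12 ↦ [12], 13 ↦ [13], 14 ↦ [14=15], 15 ↦ [14=15].
For each subset V ⊆ X/∼, compute π^{-1}(V) ⊆ X and check whether π^{-1}(V) ∈ τ. V is open in τ_Q iff π^{-1}(V) ∈ τ.
  V = {}: π^{-1}(V) = ∅ ∈ τ ✓.
  V = {[11]}: π^{-1}(V) = {11} ∈ τ ✓.
  V = {[12]}: π^{-1}(V) = {12} ∉ τ ✗.
  V = {[11], [12]}: π^{-1}(V) = {11, 12} ∉ τ ✗.
  V = {[13]}: π^{-1}(V) = {13} ∉ τ ✗.
  V = {[11], [13]}: π^{-1}(V) = {11, 13} ∉ τ ✗.
  V = {[12], [13]}: π^{-1}(V) = {12, 13} ∉ τ ✗.
  V = {[11], [12], [13]}: π^{-1}(V) = {11, 12, 13} ∉ τ ✗.
  V = {[14=15]}: π^{-1}(V) = {14, 15} ∉ τ ✗.
  V = {[11], [14=15]}: π^{-1}(V) = {11, 14, 15} ∉ τ ✗.
  V = {[12], [14=15]}: π^{-1}(V) = {12, 14, 15} ∉ τ ✗.
  V = {[11], [12], [14=15]}: π^{-1}(V) = {11, 12, 14, 15} ∉ τ ✗.
  V = {[13], [14=15]}: π^{-1}(V) = {13, 14, 15} ∉ τ ✗.
  V = {[11], [13], [14=15]}: π^{-1}(V) = {11, 13, 14, 15} ∉ τ ✗.
  V = {[12], [13], [14=15]}: π^{-1}(V) = {12, 13, 14, 15} ∈ τ ✓.
  V = {[11], [12], [13], [14=15]}: π^{-1}(V) = {11, 12, 13, 14, 15} ∈ τ ✓.
Open sets in the quotient: τ_Q = {{}, {[11]}, {[12], [13], [14=15]}, {[11], [12], [13], [14=15]}} (4 elements).


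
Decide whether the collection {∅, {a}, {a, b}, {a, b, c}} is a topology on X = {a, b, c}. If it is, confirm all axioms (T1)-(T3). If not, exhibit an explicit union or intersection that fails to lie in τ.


τ IS a topology on X.

Axiom (T1): ∅ ∈ τ? Yes; X ∈ τ? Yes.
Axiom (T2/T3): check pairwise unions and intersections of members of τ.
All pairwise intersections and unions checked — each lies in τ. Therefore τ satisfies (T1), (T2), (T3): it IS a topology on X.


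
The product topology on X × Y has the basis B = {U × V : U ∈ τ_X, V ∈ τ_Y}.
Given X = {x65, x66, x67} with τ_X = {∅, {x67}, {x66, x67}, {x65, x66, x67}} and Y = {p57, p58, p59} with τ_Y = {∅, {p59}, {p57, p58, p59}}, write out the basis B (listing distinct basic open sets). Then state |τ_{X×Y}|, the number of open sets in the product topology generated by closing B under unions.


Basis B = {∅ × ∅, {x67} × {p59}, {x66, x67} × {p59}, {x65, x66, x67} × {p59}, {x67} × {p57, p58, p59}, {x66, x67} × {p57, p58, p59}, {x65, x66, x67} × {p57, p58, p59}}; |τ_{X×Y}| = 10.

Enumerate products U × V with U ∈ τ_X, V ∈ τ_Y (deduplicated):
  ∅ × ∅ = {} (∅)
  {x67} × {p59} = {(x67,p59)}
  {x66, x67} × {p59} = {(x66,p59), (x67,p59)}
  {x65, x66, x67} × {p59} = {(x65,p59), (x66,p59), (x67,p59)}
  {x67} × {p57, p58, p59} = {(x67,p57), (x67,p58), (x67,p59)}
  {x66, x67} × {p57, p58, p59} = {(x66,p57), (x66,p58), (x66,p59), (x67,p57), (x67,p58), (x67,p59)}
  {x65, x66, x67} × {p57, p58, p59} = {(x65,p57), (x65,p58), (x65,p59), (x66,p57), (x66,p58), (x66,p59), (x67,p57), (x67,p58), (x67,p59)}
These 7 distinct sets form the basis B.
Close under arbitrary unions to get τ_{X×Y}; counting gives |τ_{X×Y}| = 10.


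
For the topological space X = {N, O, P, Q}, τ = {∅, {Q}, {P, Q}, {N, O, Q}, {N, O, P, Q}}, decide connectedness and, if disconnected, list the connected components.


(X, τ) is connected.

Find clopen sets (U ∈ τ with X ∖ U ∈ τ):
  U = ∅, X ∖ U = {N, O, P, Q} — both open, so U is clopen.
  U = {N, O, P, Q}, X ∖ U = ∅ — both open, so U is clopen.
Only trivial clopens (∅ and X) exist, so (X, τ) is connected.
Compute connected components by grouping points that agree on all clopens:
  component: {N, O, P, Q}


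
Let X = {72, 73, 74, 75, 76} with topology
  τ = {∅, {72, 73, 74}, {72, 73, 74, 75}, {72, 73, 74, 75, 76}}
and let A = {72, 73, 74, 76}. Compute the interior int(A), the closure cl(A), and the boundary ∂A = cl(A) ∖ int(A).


int(A) = {72, 73, 74}, cl(A) = {72, 73, 74, 75, 76}, ∂A = {75, 76}.

Closed sets in (X, τ) are complements of opens:
  closed(X, τ) = {∅, {76}, {75, 76}, {72, 73, 74, 75, 76}}.
int(A) = ⋃ {U ∈ τ : U ⊆ A}. Opens contained in A: ∅, {72, 73, 74}.
Taking the union of these: int(A) = {72, 73, 74}.
cl(A) = ⋂ {C closed : A ⊆ C}. Closed sets containing A: {72, 73, 74, 75, 76}.
Intersecting these: cl(A) = {72, 73, 74, 75, 76}.
∂A = cl(A) ∖ int(A) = {72, 73, 74, 75, 76} ∖ {72, 73, 74} = {75, 76}.


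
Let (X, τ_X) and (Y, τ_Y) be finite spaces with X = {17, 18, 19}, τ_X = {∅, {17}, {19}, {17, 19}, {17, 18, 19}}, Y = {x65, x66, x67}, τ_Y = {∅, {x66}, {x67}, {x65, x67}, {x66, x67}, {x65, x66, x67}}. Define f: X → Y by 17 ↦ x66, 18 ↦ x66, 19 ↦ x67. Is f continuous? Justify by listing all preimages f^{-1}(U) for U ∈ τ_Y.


f is NOT continuous.

Compute f^{-1}(U) for each U ∈ τ_Y:
  U = ∅: f^{-1}(U) = ∅ ∈ τ_X ✓.
  U = {x66}: f^{-1}(U) = {17, 18} ∉ τ_X ✗.
  U = {x67}: f^{-1}(U) = {19} ∈ τ_X ✓.
  U = {x65, x67}: f^{-1}(U) = {19} ∈ τ_X ✓.
  U = {x66, x67}: f^{-1}(U) = {17, 18, 19} ∈ τ_X ✓.
  U = {x65, x66, x67}: f^{-1}(U) = {17, 18, 19} ∈ τ_X ✓.
Found U = {x66} with f^{-1}(U) = {17, 18} not in τ_X. Therefore f is NOT continuous.


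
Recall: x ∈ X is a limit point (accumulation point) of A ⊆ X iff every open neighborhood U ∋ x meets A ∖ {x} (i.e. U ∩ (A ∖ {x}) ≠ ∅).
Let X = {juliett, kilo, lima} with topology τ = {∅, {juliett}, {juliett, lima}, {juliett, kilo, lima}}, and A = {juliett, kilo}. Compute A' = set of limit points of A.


A' = {kilo, lima}

For each x ∈ X, list the open sets U ∈ τ with x ∈ U, then check whether U ∩ (A ∖ {x}) ≠ ∅ for every such U.
  x = juliett: open {juliett} ∋ x has {juliett} ∩ (A ∖ {juliett}) = ∅, so x is NOT a limit point.
  x = kilo: opens ∋ x are {juliett, kilo, lima}; each meets A ∖ {kilo}, so x IS a limit point.
  x = lima: opens ∋ x are {juliett, lima}, {juliett, kilo, lima}; each meets A ∖ {lima}, so x IS a limit point.
Collecting: A' = {kilo, lima}.


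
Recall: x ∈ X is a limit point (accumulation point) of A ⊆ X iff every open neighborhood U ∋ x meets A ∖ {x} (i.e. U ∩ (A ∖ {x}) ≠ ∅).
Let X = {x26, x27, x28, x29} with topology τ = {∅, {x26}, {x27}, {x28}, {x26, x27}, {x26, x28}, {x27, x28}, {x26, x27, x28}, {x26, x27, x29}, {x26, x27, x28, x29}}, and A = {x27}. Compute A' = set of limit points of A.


A' = {x29}

For each x ∈ X, list the open sets U ∈ τ with x ∈ U, then check whether U ∩ (A ∖ {x}) ≠ ∅ for every such U.
  x = x26: open {x26} ∋ x has {x26} ∩ (A ∖ {x26}) = ∅, so x is NOT a limit point.
  x = x27: open {x27} ∋ x has {x27} ∩ (A ∖ {x27}) = ∅, so x is NOT a limit point.
  x = x28: open {x28} ∋ x has {x28} ∩ (A ∖ {x28}) = ∅, so x is NOT a limit point.
  x = x29: opens ∋ x are {x26, x27, x29}, {x26, x27, x28, x29}; each meets A ∖ {x29}, so x IS a limit point.
Collecting: A' = {x29}.


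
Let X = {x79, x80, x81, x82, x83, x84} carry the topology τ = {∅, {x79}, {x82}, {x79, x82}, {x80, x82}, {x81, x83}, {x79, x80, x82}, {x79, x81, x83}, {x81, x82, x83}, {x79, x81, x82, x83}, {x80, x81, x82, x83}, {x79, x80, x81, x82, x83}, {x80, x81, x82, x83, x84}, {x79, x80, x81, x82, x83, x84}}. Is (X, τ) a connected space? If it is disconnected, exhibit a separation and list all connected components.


(X, τ) is disconnected; components = [{x79}, {x80, x81, x82, x83, x84}].

Find clopen sets (U ∈ τ with X ∖ U ∈ τ):
  U = ∅, X ∖ U = {x79, x80, x81, x82, x83, x84} — both open, so U is clopen.
  U = {x79}, X ∖ U = {x80, x81, x82, x83, x84} — both open, so U is clopen.
  U = {x80, x81, x82, x83, x84}, X ∖ U = {x79} — both open, so U is clopen.
  U = {x79, x80, x81, x82, x83, x84}, X ∖ U = ∅ — both open, so U is clopen.
Nontrivial clopen(s) exist: e.g. {x80, x81, x82, x83, x84}. So (X, τ) is disconnected.
Compute connected components by grouping points that agree on all clopens:
  component: {x79}
  component: {x80, x81, x82, x83, x84}


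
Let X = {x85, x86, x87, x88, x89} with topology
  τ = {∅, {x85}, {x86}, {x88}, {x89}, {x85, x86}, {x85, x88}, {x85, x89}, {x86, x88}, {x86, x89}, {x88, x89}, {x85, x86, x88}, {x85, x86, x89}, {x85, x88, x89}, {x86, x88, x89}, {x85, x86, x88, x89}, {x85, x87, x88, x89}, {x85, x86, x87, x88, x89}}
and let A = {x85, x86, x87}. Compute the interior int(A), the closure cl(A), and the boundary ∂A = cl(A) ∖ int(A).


int(A) = {x85, x86}, cl(A) = {x85, x86, x87}, ∂A = {x87}.

Closed sets in (X, τ) are complements of opens:
  closed(X, τ) = {∅, {x86}, {x87}, {x85, x87}, {x86, x87}, {x87, x88}, {x87, x89}, {x85, x86, x87}, {x85, x87, x88}, {x85, x87, x89}, {x86, x87, x88}, {x86, x87, x89}, {x87, x88, x89}, {x85, x86, x87, x88}, {x85, x86, x87, x89}, {x85, x87, x88, x89}, {x86, x87, x88, x89}, {x85, x86, x87, x88, x89}}.
int(A) = ⋃ {U ∈ τ : U ⊆ A}. Opens contained in A: ∅, {x85}, {x86}, {x85, x86}.
Taking the union of these: int(A) = {x85, x86}.
cl(A) = ⋂ {C closed : A ⊆ C}. Closed sets containing A: {x85, x86, x87}, {x85, x86, x87, x88}, {x85, x86, x87, x89}, {x85, x86, x87, x88, x89}.
Intersecting these: cl(A) = {x85, x86, x87}.
∂A = cl(A) ∖ int(A) = {x85, x86, x87} ∖ {x85, x86} = {x87}.


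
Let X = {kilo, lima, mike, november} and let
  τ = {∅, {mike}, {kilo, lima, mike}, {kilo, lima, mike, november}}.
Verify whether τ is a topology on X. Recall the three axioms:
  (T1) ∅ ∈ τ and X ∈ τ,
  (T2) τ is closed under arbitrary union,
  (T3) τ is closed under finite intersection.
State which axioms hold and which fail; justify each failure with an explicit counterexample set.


τ IS a topology on X.

Axiom (T1): ∅ ∈ τ? Yes; X ∈ τ? Yes.
Axiom (T2/T3): check pairwise unions and intersections of members of τ.
All pairwise intersections and unions checked — each lies in τ. Therefore τ satisfies (T1), (T2), (T3): it IS a topology on X.


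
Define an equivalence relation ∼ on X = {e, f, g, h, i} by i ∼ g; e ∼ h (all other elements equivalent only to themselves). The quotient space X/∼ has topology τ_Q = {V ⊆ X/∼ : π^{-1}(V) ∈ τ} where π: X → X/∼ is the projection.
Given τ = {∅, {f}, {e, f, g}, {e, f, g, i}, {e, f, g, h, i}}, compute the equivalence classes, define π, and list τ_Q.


X/∼ = {[e=h], [f], [g=i]}; |τ_Q| = 3.

Equivalence classes: [e=h], [f], [g=i].
Quotient map π: X → X/∼ sends e ↦ [e=h], f ↦ [f], g ↦ [g=i], h ↦ [e=h], i ↦ [g=i].
For each subset V ⊆ X/∼, compute π^{-1}(V) ⊆ X and check whether π^{-1}(V) ∈ τ. V is open in τ_Q iff π^{-1}(V) ∈ τ.
  V = {}: π^{-1}(V) = ∅ ∈ τ ✓.
  V = {[e=h]}: π^{-1}(V) = {e, h} ∉ τ ✗.
  V = {[f]}: π^{-1}(V) = {f} ∈ τ ✓.
  V = {[e=h], [f]}: π^{-1}(V) = {e, f, h} ∉ τ ✗.
  V = {[g=i]}: π^{-1}(V) = {g, i} ∉ τ ✗.
  V = {[e=h], [g=i]}: π^{-1}(V) = {e, g, h, i} ∉ τ ✗.
  V = {[f], [g=i]}: π^{-1}(V) = {f, g, i} ∉ τ ✗.
  V = {[e=h], [f], [g=i]}: π^{-1}(V) = {e, f, g, h, i} ∈ τ ✓.
Open sets in the quotient: τ_Q = {{}, {[f]}, {[e=h], [f], [g=i]}} (3 elements).


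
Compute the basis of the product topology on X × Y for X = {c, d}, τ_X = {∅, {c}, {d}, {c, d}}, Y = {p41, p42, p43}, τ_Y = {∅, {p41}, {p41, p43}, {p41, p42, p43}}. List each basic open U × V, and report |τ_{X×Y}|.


Basis B = {∅ × ∅, {c} × {p41}, {d} × {p41}, {c} × {p41, p43}, {c, d} × {p41}, {d} × {p41, p43}, {c} × {p41, p42, p43}, {d} × {p41, p42, p43}, {c, d} × {p41, p43}, {c, d} × {p41, p42, p43}}; |τ_{X×Y}| = 16.

Enumerate products U × V with U ∈ τ_X, V ∈ τ_Y (deduplicated):
  ∅ × ∅ = {} (∅)
  {c} × {p41} = {(c,p41)}
  {d} × {p41} = {(d,p41)}
  {c} × {p41, p43} = {(c,p41), (c,p43)}
  {c, d} × {p41} = {(c,p41), (d,p41)}
  {d} × {p41, p43} = {(d,p41), (d,p43)}
  {c} × {p41, p42, p43} = {(c,p41), (c,p42), (c,p43)}
  {d} × {p41, p42, p43} = {(d,p41), (d,p42), (d,p43)}
  {c, d} × {p41, p43} = {(c,p41), (c,p43), (d,p41), (d,p43)}
  {c, d} × {p41, p42, p43} = {(c,p41), (c,p42), (c,p43), (d,p41), (d,p42), (d,p43)}
These 10 distinct sets form the basis B.
Close under arbitrary unions to get τ_{X×Y}; counting gives |τ_{X×Y}| = 16.


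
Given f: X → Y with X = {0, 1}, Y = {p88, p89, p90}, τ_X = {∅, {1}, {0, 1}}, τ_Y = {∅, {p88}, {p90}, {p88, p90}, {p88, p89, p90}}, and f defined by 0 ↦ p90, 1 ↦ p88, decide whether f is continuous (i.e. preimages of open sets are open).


f is NOT continuous.

Compute f^{-1}(U) for each U ∈ τ_Y:
  U = ∅: f^{-1}(U) = ∅ ∈ τ_X ✓.
  U = {p88}: f^{-1}(U) = {1} ∈ τ_X ✓.
  U = {p90}: f^{-1}(U) = {0} ∉ τ_X ✗.
  U = {p88, p90}: f^{-1}(U) = {0, 1} ∈ τ_X ✓.
  U = {p88, p89, p90}: f^{-1}(U) = {0, 1} ∈ τ_X ✓.
Found U = {p90} with f^{-1}(U) = {0} not in τ_X. Therefore f is NOT continuous.


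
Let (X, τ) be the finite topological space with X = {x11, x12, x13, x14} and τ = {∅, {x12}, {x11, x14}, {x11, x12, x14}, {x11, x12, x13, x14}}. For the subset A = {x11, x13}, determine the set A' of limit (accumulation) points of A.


A' = {x13, x14}

For each x ∈ X, list the open sets U ∈ τ with x ∈ U, then check whether U ∩ (A ∖ {x}) ≠ ∅ for every such U.
  x = x11: open {x11, x14} ∋ x has {x11, x14} ∩ (A ∖ {x11}) = ∅, so x is NOT a limit point.
  x = x12: open {x12} ∋ x has {x12} ∩ (A ∖ {x12}) = ∅, so x is NOT a limit point.
  x = x13: opens ∋ x are {x11, x12, x13, x14}; each meets A ∖ {x13}, so x IS a limit point.
  x = x14: opens ∋ x are {x11, x14}, {x11, x12, x14}, {x11, x12, x13, x14}; each meets A ∖ {x14}, so x IS a limit point.
Collecting: A' = {x13, x14}.


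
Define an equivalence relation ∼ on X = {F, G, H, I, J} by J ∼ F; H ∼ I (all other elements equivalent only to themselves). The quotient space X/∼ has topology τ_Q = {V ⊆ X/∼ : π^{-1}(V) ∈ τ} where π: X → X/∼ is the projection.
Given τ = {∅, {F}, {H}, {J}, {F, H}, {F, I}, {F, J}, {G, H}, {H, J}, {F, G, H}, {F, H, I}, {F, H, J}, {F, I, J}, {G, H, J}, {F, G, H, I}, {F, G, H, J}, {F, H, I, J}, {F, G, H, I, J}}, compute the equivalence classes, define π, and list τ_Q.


X/∼ = {[F=J], [G], [H=I]}; |τ_Q| = 4.

Equivalence classes: [F=J], [G], [H=I].
Quotient map π: X → X/∼ sends F ↦ [F=J], G ↦ [G], H ↦ [H=I], I ↦ [H=I], J ↦ [F=J].
For each subset V ⊆ X/∼, compute π^{-1}(V) ⊆ X and check whether π^{-1}(V) ∈ τ. V is open in τ_Q iff π^{-1}(V) ∈ τ.
  V = {}: π^{-1}(V) = ∅ ∈ τ ✓.
  V = {[F=J]}: π^{-1}(V) = {F, J} ∈ τ ✓.
  V = {[G]}: π^{-1}(V) = {G} ∉ τ ✗.
  V = {[F=J], [G]}: π^{-1}(V) = {F, G, J} ∉ τ ✗.
  V = {[H=I]}: π^{-1}(V) = {H, I} ∉ τ ✗.
  V = {[F=J], [H=I]}: π^{-1}(V) = {F, H, I, J} ∈ τ ✓.
  V = {[G], [H=I]}: π^{-1}(V) = {G, H, I} ∉ τ ✗.
  V = {[F=J], [G], [H=I]}: π^{-1}(V) = {F, G, H, I, J} ∈ τ ✓.
Open sets in the quotient: τ_Q = {{}, {[F=J]}, {[F=J], [H=I]}, {[F=J], [G], [H=I]}} (4 elements).


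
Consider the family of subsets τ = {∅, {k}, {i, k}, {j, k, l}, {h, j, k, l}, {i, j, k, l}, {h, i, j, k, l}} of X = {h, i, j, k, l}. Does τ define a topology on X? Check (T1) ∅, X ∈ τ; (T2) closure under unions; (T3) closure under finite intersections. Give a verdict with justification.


τ IS a topology on X.

Axiom (T1): ∅ ∈ τ? Yes; X ∈ τ? Yes.
Axiom (T2/T3): check pairwise unions and intersections of members of τ.
All pairwise intersections and unions checked — each lies in τ. Therefore τ satisfies (T1), (T2), (T3): it IS a topology on X.


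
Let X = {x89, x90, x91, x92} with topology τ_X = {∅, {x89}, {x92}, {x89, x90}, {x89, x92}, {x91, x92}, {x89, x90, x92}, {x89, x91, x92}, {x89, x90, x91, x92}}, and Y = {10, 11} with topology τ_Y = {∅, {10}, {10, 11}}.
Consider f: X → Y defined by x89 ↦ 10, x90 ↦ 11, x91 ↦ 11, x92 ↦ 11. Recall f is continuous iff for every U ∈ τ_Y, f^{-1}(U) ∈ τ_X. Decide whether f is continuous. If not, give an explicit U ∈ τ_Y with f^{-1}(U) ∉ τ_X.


f IS continuous.

Compute f^{-1}(U) for each U ∈ τ_Y:
  U = ∅: f^{-1}(U) = ∅ ∈ τ_X ✓.
  U = {10}: f^{-1}(U) = {x89} ∈ τ_X ✓.
  U = {10, 11}: f^{-1}(U) = {x89, x90, x91, x92} ∈ τ_X ✓.
Every preimage lies in τ_X, so f IS continuous.


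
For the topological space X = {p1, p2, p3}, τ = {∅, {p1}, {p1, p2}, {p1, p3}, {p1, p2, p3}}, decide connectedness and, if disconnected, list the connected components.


(X, τ) is connected.

Find clopen sets (U ∈ τ with X ∖ U ∈ τ):
  U = ∅, X ∖ U = {p1, p2, p3} — both open, so U is clopen.
  U = {p1, p2, p3}, X ∖ U = ∅ — both open, so U is clopen.
Only trivial clopens (∅ and X) exist, so (X, τ) is connected.
Compute connected components by grouping points that agree on all clopens:
  component: {p1, p2, p3}


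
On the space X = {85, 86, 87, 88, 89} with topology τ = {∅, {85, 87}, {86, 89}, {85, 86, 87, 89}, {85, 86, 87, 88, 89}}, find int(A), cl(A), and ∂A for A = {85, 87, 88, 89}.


int(A) = {85, 87}, cl(A) = {85, 86, 87, 88, 89}, ∂A = {86, 88, 89}.

Closed sets in (X, τ) are complements of opens:
  closed(X, τ) = {∅, {88}, {85, 87, 88}, {86, 88, 89}, {85, 86, 87, 88, 89}}.
int(A) = ⋃ {U ∈ τ : U ⊆ A}. Opens contained in A: ∅, {85, 87}.
Taking the union of these: int(A) = {85, 87}.
cl(A) = ⋂ {C closed : A ⊆ C}. Closed sets containing A: {85, 86, 87, 88, 89}.
Intersecting these: cl(A) = {85, 86, 87, 88, 89}.
∂A = cl(A) ∖ int(A) = {85, 86, 87, 88, 89} ∖ {85, 87} = {86, 88, 89}.


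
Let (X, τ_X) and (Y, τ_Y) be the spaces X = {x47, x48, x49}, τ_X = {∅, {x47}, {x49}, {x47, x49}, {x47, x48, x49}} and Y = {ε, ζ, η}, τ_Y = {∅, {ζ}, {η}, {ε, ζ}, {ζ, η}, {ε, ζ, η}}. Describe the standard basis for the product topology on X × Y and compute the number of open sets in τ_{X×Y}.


Basis B = {∅ × ∅, {x47} × {ζ}, {x47} × {η}, {x49} × {ζ}, {x49} × {η}, {x47} × {ε, ζ}, {x47} × {ζ, η}, {x47, x49} × {ζ}, {x47, x49} × {η}, {x49} × {ε, ζ}, {x49} × {ζ, η}, {x47} × {ε, ζ, η}, {x47, x48, x49} × {ζ}, {x47, x48, x49} × {η}, {x49} × {ε, ζ, η}, {x47, x49} × {ε, ζ}, {x47, x49} × {ζ, η}, {x47, x49} × {ε, ζ, η}, {x47, x48, x49} × {ε, ζ}, {x47, x48, x49} × {ζ, η}, {x47, x48, x49} × {ε, ζ, η}}; |τ_{X×Y}| = 70.

Enumerate products U × V with U ∈ τ_X, V ∈ τ_Y (deduplicated):
  ∅ × ∅ = {} (∅)
  {x47} × {ζ} = {(x47,ζ)}
  {x47} × {η} = {(x47,η)}
  {x49} × {ζ} = {(x49,ζ)}
  {x49} × {η} = {(x49,η)}
  {x47} × {ε, ζ} = {(x47,ε), (x47,ζ)}
  {x47} × {ζ, η} = {(x47,ζ), (x47,η)}
  {x47, x49} × {ζ} = {(x47,ζ), (x49,ζ)}
  {x47, x49} × {η} = {(x47,η), (x49,η)}
  {x49} × {ε, ζ} = {(x49,ε), (x49,ζ)}
  {x49} × {ζ, η} = {(x49,ζ), (x49,η)}
  {x47} × {ε, ζ, η} = {(x47,ε), (x47,ζ), (x47,η)}
  {x47, x48, x49} × {ζ} = {(x47,ζ), (x48,ζ), (x49,ζ)}
  {x47, x48, x49} × {η} = {(x47,η), (x48,η), (x49,η)}
  {x49} × {ε, ζ, η} = {(x49,ε), (x49,ζ), (x49,η)}
  {x47, x49} × {ε, ζ} = {(x47,ε), (x47,ζ), (x49,ε), (x49,ζ)}
  {x47, x49} × {ζ, η} = {(x47,ζ), (x47,η), (x49,ζ), (x49,η)}
  {x47, x49} × {ε, ζ, η} = {(x47,ε), (x47,ζ), (x47,η), (x49,ε), (x49,ζ), (x49,η)}
  {x47, x48, x49} × {ε, ζ} = {(x47,ε), (x47,ζ), (x48,ε), (x48,ζ), (x49,ε), (x49,ζ)}
  {x47, x48, x49} × {ζ, η} = {(x47,ζ), (x47,η), (x48,ζ), (x48,η), (x49,ζ), (x49,η)}
  {x47, x48, x49} × {ε, ζ, η} = {(x47,ε), (x47,ζ), (x47,η), (x48,ε), (x48,ζ), (x48,η), (x49,ε), (x49,ζ), (x49,η)}
These 21 distinct sets form the basis B.
Close under arbitrary unions to get τ_{X×Y}; counting gives |τ_{X×Y}| = 70.


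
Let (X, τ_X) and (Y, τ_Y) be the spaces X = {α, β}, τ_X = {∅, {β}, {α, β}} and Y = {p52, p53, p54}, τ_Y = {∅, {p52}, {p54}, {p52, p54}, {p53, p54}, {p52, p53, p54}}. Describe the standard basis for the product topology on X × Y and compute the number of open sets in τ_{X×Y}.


Basis B = {∅ × ∅, {β} × {p52}, {β} × {p54}, {α, β} × {p52}, {α, β} × {p54}, {β} × {p52, p54}, {β} × {p53, p54}, {β} × {p52, p53, p54}, {α, β} × {p52, p54}, {α, β} × {p53, p54}, {α, β} × {p52, p53, p54}}; |τ_{X×Y}| = 18.

Enumerate products U × V with U ∈ τ_X, V ∈ τ_Y (deduplicated):
  ∅ × ∅ = {} (∅)
  {β} × {p52} = {(β,p52)}
  {β} × {p54} = {(β,p54)}
  {α, β} × {p52} = {(α,p52), (β,p52)}
  {α, β} × {p54} = {(α,p54), (β,p54)}
  {β} × {p52, p54} = {(β,p52), (β,p54)}
  {β} × {p53, p54} = {(β,p53), (β,p54)}
  {β} × {p52, p53, p54} = {(β,p52), (β,p53), (β,p54)}
  {α, β} × {p52, p54} = {(α,p52), (α,p54), (β,p52), (β,p54)}
  {α, β} × {p53, p54} = {(α,p53), (α,p54), (β,p53), (β,p54)}
  {α, β} × {p52, p53, p54} = {(α,p52), (α,p53), (α,p54), (β,p52), (β,p53), (β,p54)}
These 11 distinct sets form the basis B.
Close under arbitrary unions to get τ_{X×Y}; counting gives |τ_{X×Y}| = 18.


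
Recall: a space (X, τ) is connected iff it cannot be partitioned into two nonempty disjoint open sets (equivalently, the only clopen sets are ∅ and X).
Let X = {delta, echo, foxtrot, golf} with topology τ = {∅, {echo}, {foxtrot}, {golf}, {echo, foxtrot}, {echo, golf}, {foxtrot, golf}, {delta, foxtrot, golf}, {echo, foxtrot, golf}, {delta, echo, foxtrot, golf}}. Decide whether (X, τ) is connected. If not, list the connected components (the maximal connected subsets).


(X, τ) is disconnected; components = [{echo}, {delta, foxtrot, golf}].

Find clopen sets (U ∈ τ with X ∖ U ∈ τ):
  U = ∅, X ∖ U = {delta, echo, foxtrot, golf} — both open, so U is clopen.
  U = {echo}, X ∖ U = {delta, foxtrot, golf} — both open, so U is clopen.
  U = {delta, foxtrot, golf}, X ∖ U = {echo} — both open, so U is clopen.
  U = {delta, echo, foxtrot, golf}, X ∖ U = ∅ — both open, so U is clopen.
Nontrivial clopen(s) exist: e.g. {echo}. So (X, τ) is disconnected.
Compute connected components by grouping points that agree on all clopens:
  component: {echo}
  component: {delta, foxtrot, golf}
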